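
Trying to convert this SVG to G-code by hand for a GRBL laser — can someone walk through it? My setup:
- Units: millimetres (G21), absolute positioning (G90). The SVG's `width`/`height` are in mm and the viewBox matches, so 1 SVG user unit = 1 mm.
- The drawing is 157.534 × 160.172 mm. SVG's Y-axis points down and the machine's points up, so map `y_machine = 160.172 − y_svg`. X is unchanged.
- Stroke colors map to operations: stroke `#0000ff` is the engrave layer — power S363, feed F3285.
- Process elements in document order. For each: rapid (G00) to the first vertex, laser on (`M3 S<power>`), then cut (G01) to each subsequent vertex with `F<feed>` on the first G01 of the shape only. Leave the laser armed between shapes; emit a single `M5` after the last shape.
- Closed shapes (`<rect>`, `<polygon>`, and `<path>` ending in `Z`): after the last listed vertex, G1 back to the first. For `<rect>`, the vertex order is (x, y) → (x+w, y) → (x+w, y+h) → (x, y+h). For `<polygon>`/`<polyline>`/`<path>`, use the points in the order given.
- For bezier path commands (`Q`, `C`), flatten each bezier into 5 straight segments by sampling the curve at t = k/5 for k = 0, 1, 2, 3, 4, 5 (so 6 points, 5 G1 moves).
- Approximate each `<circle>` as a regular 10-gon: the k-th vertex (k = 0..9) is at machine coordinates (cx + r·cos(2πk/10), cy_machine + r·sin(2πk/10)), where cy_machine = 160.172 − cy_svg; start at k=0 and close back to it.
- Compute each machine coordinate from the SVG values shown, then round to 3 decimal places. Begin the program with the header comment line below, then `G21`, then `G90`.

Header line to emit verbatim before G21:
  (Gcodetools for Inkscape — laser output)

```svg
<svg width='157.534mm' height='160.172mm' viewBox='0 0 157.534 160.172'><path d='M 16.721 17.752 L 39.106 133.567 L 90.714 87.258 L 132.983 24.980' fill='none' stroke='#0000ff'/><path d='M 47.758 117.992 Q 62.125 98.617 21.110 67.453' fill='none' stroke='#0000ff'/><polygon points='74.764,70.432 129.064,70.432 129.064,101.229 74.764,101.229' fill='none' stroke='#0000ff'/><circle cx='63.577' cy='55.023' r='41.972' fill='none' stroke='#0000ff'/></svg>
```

(Gcodetools for Inkscape — laser output)
G21
G90
G00 X16.721 Y142.420
M3 S363
G01 X39.106 Y26.605 F3285
G01 X90.714 Y72.914
G01 X132.983 Y135.192
G00 X47.758 Y42.180
M3 S363
G01 X51.290 Y50.402 F3285
G01 X50.390 Y59.566
G01 X45.061 Y69.674
G01 X35.301 Y80.725
G01 X21.110 Y92.719
G00 X74.764 Y89.740
M3 S363
G01 X129.064 Y89.740 F3285
G01 X129.064 Y58.943
G01 X74.764 Y58.943
G01 X74.764 Y89.740
G00 X105.549 Y105.149
M3 S363
G01 X97.533 Y129.820 F3285
G01 X76.547 Y145.067
G01 X50.607 Y145.067
G01 X29.621 Y129.820
G01 X21.605 Y105.149
G01 X29.621 Y80.478
G01 X50.607 Y65.231
G01 X76.547 Y65.231
G01 X97.533 Y80.478
G01 X105.549 Y105.149
M5

1 u = 1 mm; y_m = 160.172 − y.

[1] `<path>` open polyline, #0000ff→engrave S363 F3285: (16.721,142.420) → (39.106,26.605) → (90.714,72.914) → (132.983,135.192)

[2] `<path>` quadratic bezier, #0000ff→engrave S363 F3285: (47.758,42.180) → (51.290,50.402) → (50.390,59.566) → (45.061,69.674) → (35.301,80.725) → (21.110,92.719)

[3] `<polygon>` rectangle, #0000ff→engrave S363 F3285: (74.764,89.740) → (129.064,89.740) → (129.064,58.943) → (74.764,58.943) → (74.764,89.740) (closed)

[4] `<circle>` circle, #0000ff→engrave S363 F3285: (105.549,105.149) → (97.533,129.820) → (76.547,145.067) → (50.607,145.067) → (29.621,129.820) → (21.605,105.149) → (29.621,80.478) → (50.607,65.231) → (76.547,65.231) → (97.533,80.478) → (105.549,105.149) (closed)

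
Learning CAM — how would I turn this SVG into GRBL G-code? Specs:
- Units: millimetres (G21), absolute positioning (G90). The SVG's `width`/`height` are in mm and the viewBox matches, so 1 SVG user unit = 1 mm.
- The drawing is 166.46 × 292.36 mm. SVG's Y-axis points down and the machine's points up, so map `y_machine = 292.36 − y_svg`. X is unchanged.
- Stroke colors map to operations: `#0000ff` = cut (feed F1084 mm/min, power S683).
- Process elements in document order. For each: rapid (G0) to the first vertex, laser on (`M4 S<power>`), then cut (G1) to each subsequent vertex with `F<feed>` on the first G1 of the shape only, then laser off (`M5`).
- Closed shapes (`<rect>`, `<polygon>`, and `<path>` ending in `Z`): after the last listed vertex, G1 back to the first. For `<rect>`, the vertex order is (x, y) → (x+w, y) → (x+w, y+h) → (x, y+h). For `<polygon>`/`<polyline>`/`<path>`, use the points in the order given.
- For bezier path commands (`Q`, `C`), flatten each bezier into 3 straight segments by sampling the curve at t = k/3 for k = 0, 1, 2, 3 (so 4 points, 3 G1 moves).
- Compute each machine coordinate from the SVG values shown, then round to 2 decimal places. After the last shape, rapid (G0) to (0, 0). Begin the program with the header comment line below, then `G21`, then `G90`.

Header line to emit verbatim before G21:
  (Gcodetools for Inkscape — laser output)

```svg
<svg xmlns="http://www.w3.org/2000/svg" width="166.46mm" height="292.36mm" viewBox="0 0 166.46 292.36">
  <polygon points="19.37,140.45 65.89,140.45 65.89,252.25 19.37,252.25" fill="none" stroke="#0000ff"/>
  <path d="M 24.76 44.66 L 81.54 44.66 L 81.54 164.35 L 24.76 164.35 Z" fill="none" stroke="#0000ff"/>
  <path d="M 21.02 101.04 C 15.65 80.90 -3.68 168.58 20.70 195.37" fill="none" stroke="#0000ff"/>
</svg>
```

(Gcodetools for Inkscape — laser output)
G21
G90
G0 X19.37 Y151.91
M4 S683
G1 X65.89 Y151.91 F1084
G1 X65.89 Y40.11
G1 X19.37 Y40.11
G1 X19.37 Y151.91
M5
G0 X24.76 Y247.70
M4 S683
G1 X81.54 Y247.70 F1084
G1 X81.54 Y128.01
G1 X24.76 Y128.01
G1 X24.76 Y247.70
M5
G0 X21.02 Y191.32
M4 S683
G1 X13.13 Y181.77 F1084
G1 X8.75 Y137.83
G1 X20.70 Y96.99
M5
G0 X0.00 Y0.00

1 u = 1 mm; y_m = 292.36 − y.

[1] `<polygon>` rectangle, #0000ff→cut S683 F1084: (19.37,151.91) → (65.89,151.91) → (65.89,40.11) → (19.37,40.11) → (19.37,151.91) (closed)

[2] `<path>` rectangle, #0000ff→cut S683 F1084: (24.76,247.70) → (81.54,247.70) → (81.54,128.01) → (24.76,128.01) → (24.76,247.70) (closed)

[3] `<path>` cubic bezier, #0000ff→cut S683 F1084: (21.02,191.32) → (13.13,181.77) → (8.75,137.83) → (20.70,96.99)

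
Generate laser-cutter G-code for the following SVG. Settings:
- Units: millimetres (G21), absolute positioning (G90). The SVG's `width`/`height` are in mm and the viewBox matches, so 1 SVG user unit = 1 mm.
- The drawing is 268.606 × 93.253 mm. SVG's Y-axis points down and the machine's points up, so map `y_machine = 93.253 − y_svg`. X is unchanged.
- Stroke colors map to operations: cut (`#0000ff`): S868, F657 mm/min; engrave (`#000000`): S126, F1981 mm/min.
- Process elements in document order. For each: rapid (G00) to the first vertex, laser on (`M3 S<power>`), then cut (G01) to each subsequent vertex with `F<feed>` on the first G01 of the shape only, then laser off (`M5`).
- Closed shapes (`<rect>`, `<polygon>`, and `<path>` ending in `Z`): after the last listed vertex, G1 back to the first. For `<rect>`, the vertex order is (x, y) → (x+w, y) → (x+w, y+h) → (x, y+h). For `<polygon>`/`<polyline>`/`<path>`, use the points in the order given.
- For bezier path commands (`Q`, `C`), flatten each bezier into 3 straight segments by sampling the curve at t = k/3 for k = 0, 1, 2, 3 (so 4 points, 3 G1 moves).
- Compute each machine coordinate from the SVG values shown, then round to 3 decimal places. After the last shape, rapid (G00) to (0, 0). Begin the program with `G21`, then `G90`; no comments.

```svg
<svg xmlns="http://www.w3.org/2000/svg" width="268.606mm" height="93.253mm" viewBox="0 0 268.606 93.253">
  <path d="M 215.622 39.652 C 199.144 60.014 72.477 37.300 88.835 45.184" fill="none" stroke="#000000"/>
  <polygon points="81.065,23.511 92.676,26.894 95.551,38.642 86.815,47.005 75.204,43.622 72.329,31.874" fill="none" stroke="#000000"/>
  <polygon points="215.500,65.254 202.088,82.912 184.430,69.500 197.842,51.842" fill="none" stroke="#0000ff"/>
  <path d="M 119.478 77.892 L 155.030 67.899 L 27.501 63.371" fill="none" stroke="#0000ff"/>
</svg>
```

G21
G90
G00 X215.622 Y53.601
M3 S126
G01 X171.793 Y44.869 F1981
G01 X110.774 Y48.482
G01 X88.835 Y48.069
M5
G00 X81.065 Y69.742
M3 S126
G01 X92.676 Y66.359 F1981
G01 X95.551 Y54.611
G01 X86.815 Y46.248
G01 X75.204 Y49.631
G01 X72.329 Y61.379
G01 X81.065 Y69.742
M5
G00 X215.500 Y27.999
M3 S868
G01 X202.088 Y10.341 F657
G01 X184.430 Y23.753
G01 X197.842 Y41.411
G01 X215.500 Y27.999
M5
G00 X119.478 Y15.361
M3 S868
G01 X155.030 Y25.354 F657
G01 X27.501 Y29.882
M5
G00 X0.000 Y0.000

1 u = 1 mm; y_m = 93.253 − y.

[1] `<path>` cubic bezier, #000000→engrave S126 F1981: (215.622,53.601) → (171.793,44.869) → (110.774,48.482) → (88.835,48.069)

[2] `<polygon>` regular polygon, #000000→engrave S126 F1981: (81.065,69.742) → (92.676,66.359) → (95.551,54.611) → (86.815,46.248) → (75.204,49.631) → (72.329,61.379) → (81.065,69.742) (closed)

[3] `<polygon>` regular polygon, #0000ff→cut S868 F657: (215.500,27.999) → (202.088,10.341) → (184.430,23.753) → (197.842,41.411) → (215.500,27.999) (closed)

[4] `<path>` open polyline, #0000ff→cut S868 F657: (119.478,15.361) → (155.030,25.354) → (27.501,29.882)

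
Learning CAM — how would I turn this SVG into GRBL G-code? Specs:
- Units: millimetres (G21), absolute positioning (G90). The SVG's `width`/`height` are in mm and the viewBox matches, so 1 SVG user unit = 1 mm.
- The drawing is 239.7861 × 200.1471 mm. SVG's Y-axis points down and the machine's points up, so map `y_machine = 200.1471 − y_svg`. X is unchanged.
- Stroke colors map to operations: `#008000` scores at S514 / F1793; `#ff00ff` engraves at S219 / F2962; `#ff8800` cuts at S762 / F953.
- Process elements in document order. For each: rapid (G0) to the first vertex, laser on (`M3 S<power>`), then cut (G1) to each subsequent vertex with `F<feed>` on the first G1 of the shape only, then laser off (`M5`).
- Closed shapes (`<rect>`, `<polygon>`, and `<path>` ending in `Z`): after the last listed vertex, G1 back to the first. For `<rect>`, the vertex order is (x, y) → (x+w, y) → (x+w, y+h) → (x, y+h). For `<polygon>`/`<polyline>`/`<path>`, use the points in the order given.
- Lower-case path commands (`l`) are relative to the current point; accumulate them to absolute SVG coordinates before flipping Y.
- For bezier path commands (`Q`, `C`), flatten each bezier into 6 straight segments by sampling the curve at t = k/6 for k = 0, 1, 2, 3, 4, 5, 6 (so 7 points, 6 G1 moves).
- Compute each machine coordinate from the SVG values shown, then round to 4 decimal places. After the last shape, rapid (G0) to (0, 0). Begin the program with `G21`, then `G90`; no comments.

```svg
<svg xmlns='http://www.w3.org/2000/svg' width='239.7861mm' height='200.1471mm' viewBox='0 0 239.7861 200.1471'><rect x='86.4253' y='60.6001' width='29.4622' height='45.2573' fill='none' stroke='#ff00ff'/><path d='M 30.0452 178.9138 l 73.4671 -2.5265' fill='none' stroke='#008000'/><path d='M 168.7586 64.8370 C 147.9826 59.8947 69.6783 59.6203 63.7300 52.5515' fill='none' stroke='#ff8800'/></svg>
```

Since the viewBox matches the mm dimensions, user units are millimetres directly. The only transform is the Y-flip y_m = 200.1471 − y_svg.

Shape 1 is a rectangle drawn with `<rect>`. Its stroke #ff00ff means engrave at S219, F2962. After flipping Y the toolpath is (86.4253,139.5470) → (115.8875,139.5470) → (115.8875,94.2897) → (86.4253,94.2897) → (86.4253,139.5470), returning to the start.

Shape 2 is a line segment drawn with `<path>`. Its stroke #008000 means score at S514, F1793. After flipping Y the toolpath is (30.0452,21.2333) → (103.5123,23.7598).

Shape 3 is a cubic bezier drawn with `<path>`. Its stroke #ff8800 means cut at S762, F953. After flipping Y the toolpath is (168.7586,135.3101) → (154.1779,137.4453) → (133.6170,139.1210) → (110.6839,140.6554) → (88.9864,142.3671) → (72.1325,144.5743) → (63.7300,147.5956).

G21
G90
G0 X86.4253 Y139.5470
M3 S219
G1 X115.8875 Y139.5470 F2962
G1 X115.8875 Y94.2897
G1 X86.4253 Y94.2897
G1 X86.4253 Y139.5470
M5
G0 X30.0452 Y21.2333
M3 S514
G1 X103.5123 Y23.7598 F1793
M5
G0 X168.7586 Y135.3101
M3 S762
G1 X154.1779 Y137.4453 F953
G1 X133.6170 Y139.1210
G1 X110.6839 Y140.6554
G1 X88.9864 Y142.3671
G1 X72.1325 Y144.5743
G1 X63.7300 Y147.5956
M5
G0 X0.0000 Y0.0000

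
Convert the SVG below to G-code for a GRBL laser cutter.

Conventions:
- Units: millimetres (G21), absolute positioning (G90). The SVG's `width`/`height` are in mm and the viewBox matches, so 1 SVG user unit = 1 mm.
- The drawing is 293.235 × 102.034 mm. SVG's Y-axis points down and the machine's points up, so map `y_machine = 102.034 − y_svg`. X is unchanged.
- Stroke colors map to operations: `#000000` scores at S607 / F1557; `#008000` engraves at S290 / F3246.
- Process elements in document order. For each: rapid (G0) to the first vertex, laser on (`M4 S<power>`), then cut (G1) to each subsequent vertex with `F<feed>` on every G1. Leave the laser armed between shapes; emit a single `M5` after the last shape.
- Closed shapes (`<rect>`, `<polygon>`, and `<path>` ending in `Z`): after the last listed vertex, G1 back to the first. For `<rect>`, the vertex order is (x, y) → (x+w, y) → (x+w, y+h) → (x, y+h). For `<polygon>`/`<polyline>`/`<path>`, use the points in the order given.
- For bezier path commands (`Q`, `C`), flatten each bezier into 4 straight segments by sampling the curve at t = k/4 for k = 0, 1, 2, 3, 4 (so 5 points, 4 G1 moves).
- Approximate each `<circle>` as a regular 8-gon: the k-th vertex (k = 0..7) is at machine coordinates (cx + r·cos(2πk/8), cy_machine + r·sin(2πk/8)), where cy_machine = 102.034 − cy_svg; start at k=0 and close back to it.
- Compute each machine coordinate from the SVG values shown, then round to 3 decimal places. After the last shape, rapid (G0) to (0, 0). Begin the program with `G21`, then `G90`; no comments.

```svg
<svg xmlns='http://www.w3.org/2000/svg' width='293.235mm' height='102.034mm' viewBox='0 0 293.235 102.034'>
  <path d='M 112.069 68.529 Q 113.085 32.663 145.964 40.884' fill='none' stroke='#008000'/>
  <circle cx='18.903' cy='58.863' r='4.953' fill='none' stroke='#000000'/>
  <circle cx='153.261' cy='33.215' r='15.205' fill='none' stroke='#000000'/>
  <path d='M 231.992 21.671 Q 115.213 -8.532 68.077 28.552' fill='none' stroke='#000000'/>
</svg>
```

1 u = 1 mm; y_m = 102.034 − y.

[1] `<path>` quadratic bezier, #008000→engrave S290 F3246: (112.069,33.505) → (114.568,48.683) → (121.051,58.349) → (131.516,62.505) → (145.964,61.150)

[2] `<circle>` circle, #000000→score S607 F1557: (23.856,43.171) → (22.405,46.673) → (18.903,48.124) → (15.401,46.673) → (13.950,43.171) → (15.401,39.669) → (18.903,38.218) → (22.405,39.669) → (23.856,43.171) (closed)

[3] `<circle>` circle, #000000→score S607 F1557: (168.466,68.819) → (164.013,79.571) → (153.261,84.024) → (142.509,79.571) → (138.056,68.819) → (142.509,58.067) → (153.261,53.614) → (164.013,58.067) → (168.466,68.819) (closed)

[4] `<path>` quadratic bezier, #000000→score S607 F1557: (231.992,80.363) → (177.955,91.259) → (132.624,93.744) → (95.998,87.819) → (68.077,73.482)

G21
G90
G0 X112.069 Y33.505
M4 S290
G1 X114.568 Y48.683 F3246
G1 X121.051 Y58.349 F3246
G1 X131.516 Y62.505 F3246
G1 X145.964 Y61.150 F3246
G0 X23.856 Y43.171
M4 S607
G1 X22.405 Y46.673 F1557
G1 X18.903 Y48.124 F1557
G1 X15.401 Y46.673 F1557
G1 X13.950 Y43.171 F1557
G1 X15.401 Y39.669 F1557
G1 X18.903 Y38.218 F1557
G1 X22.405 Y39.669 F1557
G1 X23.856 Y43.171 F1557
G0 X168.466 Y68.819
M4 S607
G1 X164.013 Y79.571 F1557
G1 X153.261 Y84.024 F1557
G1 X142.509 Y79.571 F1557
G1 X138.056 Y68.819 F1557
G1 X142.509 Y58.067 F1557
G1 X153.261 Y53.614 F1557
G1 X164.013 Y58.067 F1557
G1 X168.466 Y68.819 F1557
G0 X231.992 Y80.363
M4 S607
G1 X177.955 Y91.259 F1557
G1 X132.624 Y93.744 F1557
G1 X95.998 Y87.819 F1557
G1 X68.077 Y73.482 F1557
M5
G0 X0.000 Y0.000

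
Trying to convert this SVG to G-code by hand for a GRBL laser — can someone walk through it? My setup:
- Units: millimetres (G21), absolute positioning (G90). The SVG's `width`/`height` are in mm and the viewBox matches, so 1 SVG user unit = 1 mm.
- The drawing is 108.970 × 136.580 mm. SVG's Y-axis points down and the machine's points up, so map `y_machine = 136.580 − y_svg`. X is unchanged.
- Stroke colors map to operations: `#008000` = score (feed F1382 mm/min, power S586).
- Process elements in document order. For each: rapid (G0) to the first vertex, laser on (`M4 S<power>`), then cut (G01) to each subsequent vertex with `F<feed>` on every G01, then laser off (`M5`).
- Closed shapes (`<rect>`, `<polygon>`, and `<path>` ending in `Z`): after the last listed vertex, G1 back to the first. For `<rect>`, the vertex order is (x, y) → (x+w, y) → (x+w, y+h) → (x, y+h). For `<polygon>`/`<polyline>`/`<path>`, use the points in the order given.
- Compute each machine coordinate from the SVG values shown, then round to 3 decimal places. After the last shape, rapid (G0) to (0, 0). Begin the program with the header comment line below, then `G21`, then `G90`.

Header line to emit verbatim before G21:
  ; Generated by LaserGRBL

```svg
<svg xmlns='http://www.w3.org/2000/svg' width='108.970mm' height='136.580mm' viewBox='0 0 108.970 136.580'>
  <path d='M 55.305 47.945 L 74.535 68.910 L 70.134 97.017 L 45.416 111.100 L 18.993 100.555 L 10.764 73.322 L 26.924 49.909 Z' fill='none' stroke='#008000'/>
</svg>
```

; Generated by LaserGRBL
G21
G90
G0 X55.305 Y88.635
M4 S586
G01 X74.535 Y67.670 F1382
G01 X70.134 Y39.563 F1382
G01 X45.416 Y25.480 F1382
G01 X18.993 Y36.025 F1382
G01 X10.764 Y63.258 F1382
G01 X26.924 Y86.671 F1382
G01 X55.305 Y88.635 F1382
M5
G0 X0.000 Y0.000

Since the viewBox matches the mm dimensions, user units are millimetres directly. The only transform is the Y-flip y_m = 136.580 − y_svg.

Shape 1 is a regular polygon drawn with `<path>`. Its stroke #008000 means score at S586, F1382. After flipping Y the toolpath is (55.305,88.635) → (74.535,67.670) → (70.134,39.563) → (45.416,25.480) → (18.993,36.025) → (10.764,63.258) → (26.924,86.671) → (55.305,88.635), returning to the start.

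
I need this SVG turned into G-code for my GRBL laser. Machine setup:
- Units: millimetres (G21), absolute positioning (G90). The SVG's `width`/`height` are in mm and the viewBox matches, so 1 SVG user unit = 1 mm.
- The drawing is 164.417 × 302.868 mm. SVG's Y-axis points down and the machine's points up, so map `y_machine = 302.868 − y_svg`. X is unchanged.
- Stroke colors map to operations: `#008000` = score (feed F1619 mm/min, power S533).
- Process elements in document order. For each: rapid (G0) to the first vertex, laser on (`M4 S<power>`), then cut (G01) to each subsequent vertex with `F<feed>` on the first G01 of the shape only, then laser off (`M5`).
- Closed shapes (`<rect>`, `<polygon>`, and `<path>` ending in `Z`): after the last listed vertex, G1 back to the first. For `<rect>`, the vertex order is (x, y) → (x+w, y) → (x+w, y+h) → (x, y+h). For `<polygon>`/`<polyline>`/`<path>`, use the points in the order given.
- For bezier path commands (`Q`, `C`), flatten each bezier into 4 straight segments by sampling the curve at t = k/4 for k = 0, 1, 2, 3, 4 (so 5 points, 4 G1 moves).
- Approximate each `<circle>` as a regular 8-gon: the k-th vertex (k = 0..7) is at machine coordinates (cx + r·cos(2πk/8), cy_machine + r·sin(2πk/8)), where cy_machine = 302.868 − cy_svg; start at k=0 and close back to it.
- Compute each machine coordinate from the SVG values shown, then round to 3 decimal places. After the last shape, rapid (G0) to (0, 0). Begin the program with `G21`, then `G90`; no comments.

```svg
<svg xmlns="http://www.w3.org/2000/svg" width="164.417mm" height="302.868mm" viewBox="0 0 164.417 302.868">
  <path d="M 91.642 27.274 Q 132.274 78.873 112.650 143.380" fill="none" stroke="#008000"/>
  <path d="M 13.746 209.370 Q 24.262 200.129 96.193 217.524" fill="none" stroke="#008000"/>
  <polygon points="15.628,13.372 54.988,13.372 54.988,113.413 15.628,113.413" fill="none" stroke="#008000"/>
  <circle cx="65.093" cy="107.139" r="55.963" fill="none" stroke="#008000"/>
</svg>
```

1 u = 1 mm; y_m = 302.868 − y.

[1] `<path>` quadratic bezier, #008000→score S533 F1619: (91.642,275.594) → (108.192,248.988) → (117.210,220.768) → (118.696,190.935) → (112.650,159.488)

[2] `<path>` quadratic bezier, #008000→score S533 F1619: (13.746,93.498) → (22.842,96.454) → (39.616,96.080) → (64.066,92.377) → (96.193,85.344)

[3] `<polygon>` rectangle, #008000→score S533 F1619: (15.628,289.496) → (54.988,289.496) → (54.988,189.455) → (15.628,189.455) → (15.628,289.496) (closed)

[4] `<circle>` circle, #008000→score S533 F1619: (121.056,195.729) → (104.665,235.301) → (65.093,251.692) → (25.521,235.301) → (9.130,195.729) → (25.521,156.157) → (65.093,139.766) → (104.665,156.157) → (121.056,195.729) (closed)

G21
G90
G0 X91.642 Y275.594
M4 S533
G01 X108.192 Y248.988 F1619
G01 X117.210 Y220.768
G01 X118.696 Y190.935
G01 X112.650 Y159.488
M5
G0 X13.746 Y93.498
M4 S533
G01 X22.842 Y96.454 F1619
G01 X39.616 Y96.080
G01 X64.066 Y92.377
G01 X96.193 Y85.344
M5
G0 X15.628 Y289.496
M4 S533
G01 X54.988 Y289.496 F1619
G01 X54.988 Y189.455
G01 X15.628 Y189.455
G01 X15.628 Y289.496
M5
G0 X121.056 Y195.729
M4 S533
G01 X104.665 Y235.301 F1619
G01 X65.093 Y251.692
G01 X25.521 Y235.301
G01 X9.130 Y195.729
G01 X25.521 Y156.157
G01 X65.093 Y139.766
G01 X104.665 Y156.157
G01 X121.056 Y195.729
M5
G0 X0.000 Y0.000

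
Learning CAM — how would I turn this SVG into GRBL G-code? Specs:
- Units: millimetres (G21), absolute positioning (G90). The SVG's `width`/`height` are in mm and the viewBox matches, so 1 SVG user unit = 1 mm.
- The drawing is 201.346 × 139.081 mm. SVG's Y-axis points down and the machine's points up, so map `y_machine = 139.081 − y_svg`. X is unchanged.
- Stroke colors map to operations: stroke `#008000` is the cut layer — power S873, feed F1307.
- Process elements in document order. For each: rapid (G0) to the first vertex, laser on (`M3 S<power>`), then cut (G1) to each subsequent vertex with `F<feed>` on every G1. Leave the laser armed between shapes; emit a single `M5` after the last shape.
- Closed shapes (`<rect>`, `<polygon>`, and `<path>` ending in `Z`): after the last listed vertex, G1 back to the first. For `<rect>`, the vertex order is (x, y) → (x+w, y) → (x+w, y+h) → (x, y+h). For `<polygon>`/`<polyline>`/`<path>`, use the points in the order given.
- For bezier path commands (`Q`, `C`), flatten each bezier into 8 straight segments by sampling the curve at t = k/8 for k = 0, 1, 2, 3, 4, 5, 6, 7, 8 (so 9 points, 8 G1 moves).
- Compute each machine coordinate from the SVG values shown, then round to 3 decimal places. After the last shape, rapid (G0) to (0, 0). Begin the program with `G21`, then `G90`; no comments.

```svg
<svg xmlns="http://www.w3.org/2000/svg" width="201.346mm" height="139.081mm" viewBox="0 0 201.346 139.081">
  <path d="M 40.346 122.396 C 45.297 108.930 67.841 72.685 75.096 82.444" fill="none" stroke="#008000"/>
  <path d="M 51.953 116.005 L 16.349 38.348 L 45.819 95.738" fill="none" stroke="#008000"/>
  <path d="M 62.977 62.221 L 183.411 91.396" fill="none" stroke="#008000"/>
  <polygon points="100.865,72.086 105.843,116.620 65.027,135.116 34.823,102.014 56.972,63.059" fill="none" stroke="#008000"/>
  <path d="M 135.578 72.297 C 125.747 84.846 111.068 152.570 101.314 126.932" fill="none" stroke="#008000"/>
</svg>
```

viewBox `0 0 201.346 139.081` with mm width/height → 1 unit = 1 mm. Flip: y_m = 139.081 − y_svg.

**Shape 1** — `<path>` cubic bezier, stroke `#008000` → cut (S873, F1307). Control points (SVG): P0=(40.346,122.396), P1=(45.297,108.930), P2=(67.841,72.685), P3=(75.096,82.444); sampled at t=k/8. Machine vertices: (40.346,16.685) → (42.963,22.668) → (46.844,29.981) → (51.604,37.817) → (56.857,45.370) → (62.218,51.835) → (67.302,56.405) → (71.723,58.275) → (75.096,56.637). Open path.

**Shape 2** — `<path>` open polyline, stroke `#008000` → cut (S873, F1307). Machine vertices: (51.953,23.076) → (16.349,100.733) → (45.819,43.343). Open path.

**Shape 3** — `<path>` line segment, stroke `#008000` → cut (S873, F1307). Machine vertices: (62.977,76.860) → (183.411,47.685). Open path.

**Shape 4** — `<polygon>` regular polygon, stroke `#008000` → cut (S873, F1307). Machine vertices: (100.865,66.995) → (105.843,22.461) → (65.027,3.965) → (34.823,37.067) → (56.972,76.022) → (100.865,66.995). Closed: final G1 returns to the first vertex.

**Shape 5** — `<path>` cubic bezier, stroke `#008000` → cut (S873, F1307). Control points (SVG): P0=(135.578,72.297), P1=(125.747,84.846), P2=(111.068,152.570), P3=(101.314,126.932); sampled at t=k/8. Machine vertices: (135.578,66.784) → (131.683,59.782) → (127.448,49.348) → (122.988,37.222) → (118.417,25.146) → (113.850,14.860) → (109.400,8.105) → (105.184,6.621) → (101.314,12.149). Open path.

G21
G90
G0 X40.346 Y16.685
M3 S873
G1 X42.963 Y22.668 F1307
G1 X46.844 Y29.981 F1307
G1 X51.604 Y37.817 F1307
G1 X56.857 Y45.370 F1307
G1 X62.218 Y51.835 F1307
G1 X67.302 Y56.405 F1307
G1 X71.723 Y58.275 F1307
G1 X75.096 Y56.637 F1307
G0 X51.953 Y23.076
M3 S873
G1 X16.349 Y100.733 F1307
G1 X45.819 Y43.343 F1307
G0 X62.977 Y76.860
M3 S873
G1 X183.411 Y47.685 F1307
G0 X100.865 Y66.995
M3 S873
G1 X105.843 Y22.461 F1307
G1 X65.027 Y3.965 F1307
G1 X34.823 Y37.067 F1307
G1 X56.972 Y76.022 F1307
G1 X100.865 Y66.995 F1307
G0 X135.578 Y66.784
M3 S873
G1 X131.683 Y59.782 F1307
G1 X127.448 Y49.348 F1307
G1 X122.988 Y37.222 F1307
G1 X118.417 Y25.146 F1307
G1 X113.850 Y14.860 F1307
G1 X109.400 Y8.105 F1307
G1 X105.184 Y6.621 F1307
G1 X101.314 Y12.149 F1307
M5
G0 X0.000 Y0.000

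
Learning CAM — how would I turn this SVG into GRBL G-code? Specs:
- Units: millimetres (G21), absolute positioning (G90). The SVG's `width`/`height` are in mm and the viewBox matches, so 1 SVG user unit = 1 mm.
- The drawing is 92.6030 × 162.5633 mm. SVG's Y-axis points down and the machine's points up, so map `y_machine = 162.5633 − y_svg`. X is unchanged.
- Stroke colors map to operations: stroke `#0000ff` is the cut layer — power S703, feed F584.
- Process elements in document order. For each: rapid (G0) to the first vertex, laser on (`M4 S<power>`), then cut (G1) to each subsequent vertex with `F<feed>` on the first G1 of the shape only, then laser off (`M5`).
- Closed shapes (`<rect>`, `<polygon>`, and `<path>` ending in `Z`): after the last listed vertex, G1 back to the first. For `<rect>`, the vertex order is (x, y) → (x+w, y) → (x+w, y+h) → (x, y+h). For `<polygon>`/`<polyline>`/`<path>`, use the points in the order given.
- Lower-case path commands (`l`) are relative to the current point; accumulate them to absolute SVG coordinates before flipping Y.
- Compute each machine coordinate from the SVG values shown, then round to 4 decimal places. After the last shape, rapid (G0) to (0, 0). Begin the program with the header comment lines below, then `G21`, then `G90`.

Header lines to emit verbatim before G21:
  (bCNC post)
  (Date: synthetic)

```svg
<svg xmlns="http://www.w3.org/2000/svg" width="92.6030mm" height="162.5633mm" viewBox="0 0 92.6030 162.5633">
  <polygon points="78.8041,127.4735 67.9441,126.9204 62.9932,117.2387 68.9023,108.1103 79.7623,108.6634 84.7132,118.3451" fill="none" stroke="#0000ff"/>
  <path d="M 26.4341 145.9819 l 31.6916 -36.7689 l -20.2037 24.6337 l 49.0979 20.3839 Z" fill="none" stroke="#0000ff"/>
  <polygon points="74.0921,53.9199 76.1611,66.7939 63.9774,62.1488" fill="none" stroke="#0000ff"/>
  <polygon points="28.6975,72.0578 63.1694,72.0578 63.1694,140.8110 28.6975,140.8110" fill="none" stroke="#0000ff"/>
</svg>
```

1 u = 1 mm; y_m = 162.5633 − y.

[1] `<polygon>` regular polygon, #0000ff→cut S703 F584: (78.8041,35.0898) → (67.9441,35.6429) → (62.9932,45.3246) → (68.9023,54.4530) → (79.7623,53.8999) → (84.7132,44.2182) → (78.8041,35.0898) (closed)

[2] `<path>` closed polygon, #0000ff→cut S703 F584: (26.4341,16.5814) → (58.1257,53.3503) → (37.9220,28.7166) → (87.0199,8.3327) → (26.4341,16.5814) (closed)

[3] `<polygon>` regular polygon, #0000ff→cut S703 F584: (74.0921,108.6434) → (76.1611,95.7694) → (63.9774,100.4145) → (74.0921,108.6434) (closed)

[4] `<polygon>` rectangle, #0000ff→cut S703 F584: (28.6975,90.5055) → (63.1694,90.5055) → (63.1694,21.7523) → (28.6975,21.7523) → (28.6975,90.5055) (closed)

(bCNC post)
(Date: synthetic)
G21
G90
G0 X78.8041 Y35.0898
M4 S703
G1 X67.9441 Y35.6429 F584
G1 X62.9932 Y45.3246
G1 X68.9023 Y54.4530
G1 X79.7623 Y53.8999
G1 X84.7132 Y44.2182
G1 X78.8041 Y35.0898
M5
G0 X26.4341 Y16.5814
M4 S703
G1 X58.1257 Y53.3503 F584
G1 X37.9220 Y28.7166
G1 X87.0199 Y8.3327
G1 X26.4341 Y16.5814
M5
G0 X74.0921 Y108.6434
M4 S703
G1 X76.1611 Y95.7694 F584
G1 X63.9774 Y100.4145
G1 X74.0921 Y108.6434
M5
G0 X28.6975 Y90.5055
M4 S703
G1 X63.1694 Y90.5055 F584
G1 X63.1694 Y21.7523
G1 X28.6975 Y21.7523
G1 X28.6975 Y90.5055
M5
G0 X0.0000 Y0.0000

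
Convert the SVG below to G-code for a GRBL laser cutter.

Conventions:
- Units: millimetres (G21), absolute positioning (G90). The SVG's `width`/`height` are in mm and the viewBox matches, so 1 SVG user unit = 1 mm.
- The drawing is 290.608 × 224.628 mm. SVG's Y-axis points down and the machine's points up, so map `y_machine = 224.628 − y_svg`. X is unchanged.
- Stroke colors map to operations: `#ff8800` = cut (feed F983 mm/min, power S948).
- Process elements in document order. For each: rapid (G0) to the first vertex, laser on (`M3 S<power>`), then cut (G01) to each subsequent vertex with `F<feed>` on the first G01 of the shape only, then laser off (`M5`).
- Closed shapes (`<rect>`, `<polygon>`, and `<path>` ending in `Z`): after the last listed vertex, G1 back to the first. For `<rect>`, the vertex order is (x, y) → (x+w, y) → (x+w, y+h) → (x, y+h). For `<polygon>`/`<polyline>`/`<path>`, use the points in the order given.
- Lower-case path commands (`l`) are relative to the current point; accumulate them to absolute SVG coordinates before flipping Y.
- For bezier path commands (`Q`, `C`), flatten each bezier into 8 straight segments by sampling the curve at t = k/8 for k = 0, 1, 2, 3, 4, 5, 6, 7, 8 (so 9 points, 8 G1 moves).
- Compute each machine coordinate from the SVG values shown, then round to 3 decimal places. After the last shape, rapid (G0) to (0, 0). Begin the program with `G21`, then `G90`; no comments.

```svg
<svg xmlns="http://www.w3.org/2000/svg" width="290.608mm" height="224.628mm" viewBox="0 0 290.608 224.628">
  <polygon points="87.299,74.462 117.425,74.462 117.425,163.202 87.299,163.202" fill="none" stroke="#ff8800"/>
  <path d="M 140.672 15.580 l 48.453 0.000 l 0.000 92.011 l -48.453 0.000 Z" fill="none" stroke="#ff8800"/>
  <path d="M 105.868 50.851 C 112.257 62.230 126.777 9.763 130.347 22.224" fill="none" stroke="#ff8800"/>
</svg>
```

Since the viewBox matches the mm dimensions, user units are millimetres directly. The only transform is the Y-flip y_m = 224.628 − y_svg.

Shape 1 is a rectangle drawn with `<polygon>`. Its stroke #ff8800 means cut at S948, F983. After flipping Y the toolpath is (87.299,150.166) → (117.425,150.166) → (117.425,61.426) → (87.299,61.426) → (87.299,150.166), returning to the start.

Shape 2 is a rectangle drawn with `<path>`. Its stroke #ff8800 means cut at S948, F983. After flipping Y the toolpath is (140.672,209.048) → (189.125,209.048) → (189.125,117.037) → (140.672,117.037) → (140.672,209.048), returning to the start.

Shape 3 is a cubic bezier drawn with `<path>`. Its stroke #ff8800 means cut at S948, F983. After flipping Y the toolpath is (105.868,173.777) → (108.608,172.251) → (111.886,175.202) → (115.480,181.120) → (119.165,188.496) → (122.717,195.822) → (125.915,201.588) → (128.532,204.285) → (130.347,202.404).

G21
G90
G0 X87.299 Y150.166
M3 S948
G01 X117.425 Y150.166 F983
G01 X117.425 Y61.426
G01 X87.299 Y61.426
G01 X87.299 Y150.166
M5
G0 X140.672 Y209.048
M3 S948
G01 X189.125 Y209.048 F983
G01 X189.125 Y117.037
G01 X140.672 Y117.037
G01 X140.672 Y209.048
M5
G0 X105.868 Y173.777
M3 S948
G01 X108.608 Y172.251 F983
G01 X111.886 Y175.202
G01 X115.480 Y181.120
G01 X119.165 Y188.496
G01 X122.717 Y195.822
G01 X125.915 Y201.588
G01 X128.532 Y204.285
G01 X130.347 Y202.404
M5
G0 X0.000 Y0.000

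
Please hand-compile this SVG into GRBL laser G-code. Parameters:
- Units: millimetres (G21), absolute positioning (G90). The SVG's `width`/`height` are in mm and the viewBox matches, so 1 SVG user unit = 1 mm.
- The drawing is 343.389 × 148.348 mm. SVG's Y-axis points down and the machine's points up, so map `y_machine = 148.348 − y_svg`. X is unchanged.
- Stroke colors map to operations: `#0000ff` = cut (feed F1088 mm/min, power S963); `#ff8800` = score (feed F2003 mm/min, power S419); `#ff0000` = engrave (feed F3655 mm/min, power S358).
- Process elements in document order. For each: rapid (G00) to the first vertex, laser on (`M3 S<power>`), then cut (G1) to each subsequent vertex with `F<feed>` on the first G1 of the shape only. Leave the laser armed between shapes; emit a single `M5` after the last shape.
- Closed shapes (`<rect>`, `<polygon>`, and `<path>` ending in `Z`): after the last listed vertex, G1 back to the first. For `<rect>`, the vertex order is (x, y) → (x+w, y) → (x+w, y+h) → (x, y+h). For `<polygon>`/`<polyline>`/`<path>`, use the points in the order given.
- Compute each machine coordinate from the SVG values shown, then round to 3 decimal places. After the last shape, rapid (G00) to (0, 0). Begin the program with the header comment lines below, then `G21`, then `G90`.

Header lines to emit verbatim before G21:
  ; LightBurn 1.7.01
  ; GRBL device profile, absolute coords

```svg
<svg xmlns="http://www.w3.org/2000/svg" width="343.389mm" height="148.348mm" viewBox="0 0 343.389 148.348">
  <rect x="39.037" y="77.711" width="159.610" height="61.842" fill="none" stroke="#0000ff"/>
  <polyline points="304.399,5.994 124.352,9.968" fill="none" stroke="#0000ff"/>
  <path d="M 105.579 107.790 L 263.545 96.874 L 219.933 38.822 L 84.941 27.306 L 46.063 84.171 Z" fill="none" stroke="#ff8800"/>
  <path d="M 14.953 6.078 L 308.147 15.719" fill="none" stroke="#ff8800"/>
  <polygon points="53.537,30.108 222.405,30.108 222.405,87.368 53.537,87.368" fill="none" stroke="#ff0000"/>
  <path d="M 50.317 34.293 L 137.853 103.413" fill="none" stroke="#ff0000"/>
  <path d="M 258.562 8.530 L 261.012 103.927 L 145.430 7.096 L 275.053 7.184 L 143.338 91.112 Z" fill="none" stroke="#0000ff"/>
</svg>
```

viewBox `0 0 343.389 148.348` with mm width/height → 1 unit = 1 mm. Flip: y_m = 148.348 − y_svg.

**Shape 1** — `<rect>` rectangle, stroke `#0000ff` → cut (S963, F1088). Machine vertices: (39.037,70.637) → (198.647,70.637) → (198.647,8.795) → (39.037,8.795) → (39.037,70.637). Closed: final G1 returns to the first vertex.

**Shape 2** — `<polyline>` line segment, stroke `#0000ff` → cut (S963, F1088). Machine vertices: (304.399,142.354) → (124.352,138.380). Open path.

**Shape 3** — `<path>` closed polygon, stroke `#ff8800` → score (S419, F2003). Machine vertices: (105.579,40.558) → (263.545,51.474) → (219.933,109.526) → (84.941,121.042) → (46.063,64.177) → (105.579,40.558). Closed: final G1 returns to the first vertex.

**Shape 4** — `<path>` line segment, stroke `#ff8800` → score (S419, F2003). Machine vertices: (14.953,142.270) → (308.147,132.629). Open path.

**Shape 5** — `<polygon>` rectangle, stroke `#ff0000` → engrave (S358, F3655). Machine vertices: (53.537,118.240) → (222.405,118.240) → (222.405,60.980) → (53.537,60.980) → (53.537,118.240). Closed: final G1 returns to the first vertex.

**Shape 6** — `<path>` line segment, stroke `#ff0000` → engrave (S358, F3655). Machine vertices: (50.317,114.055) → (137.853,44.935). Open path.

**Shape 7** — `<path>` closed polygon, stroke `#0000ff` → cut (S963, F1088). Machine vertices: (258.562,139.818) → (261.012,44.421) → (145.430,141.252) → (275.053,141.164) → (143.338,57.236) → (258.562,139.818). Closed: final G1 returns to the first vertex.

; LightBurn 1.7.01
; GRBL device profile, absolute coords
G21
G90
G00 X39.037 Y70.637
M3 S963
G1 X198.647 Y70.637 F1088
G1 X198.647 Y8.795
G1 X39.037 Y8.795
G1 X39.037 Y70.637
G00 X304.399 Y142.354
M3 S963
G1 X124.352 Y138.380 F1088
G00 X105.579 Y40.558
M3 S419
G1 X263.545 Y51.474 F2003
G1 X219.933 Y109.526
G1 X84.941 Y121.042
G1 X46.063 Y64.177
G1 X105.579 Y40.558
G00 X14.953 Y142.270
M3 S419
G1 X308.147 Y132.629 F2003
G00 X53.537 Y118.240
M3 S358
G1 X222.405 Y118.240 F3655
G1 X222.405 Y60.980
G1 X53.537 Y60.980
G1 X53.537 Y118.240
G00 X50.317 Y114.055
M3 S358
G1 X137.853 Y44.935 F3655
G00 X258.562 Y139.818
M3 S963
G1 X261.012 Y44.421 F1088
G1 X145.430 Y141.252
G1 X275.053 Y141.164
G1 X143.338 Y57.236
G1 X258.562 Y139.818
M5
G00 X0.000 Y0.000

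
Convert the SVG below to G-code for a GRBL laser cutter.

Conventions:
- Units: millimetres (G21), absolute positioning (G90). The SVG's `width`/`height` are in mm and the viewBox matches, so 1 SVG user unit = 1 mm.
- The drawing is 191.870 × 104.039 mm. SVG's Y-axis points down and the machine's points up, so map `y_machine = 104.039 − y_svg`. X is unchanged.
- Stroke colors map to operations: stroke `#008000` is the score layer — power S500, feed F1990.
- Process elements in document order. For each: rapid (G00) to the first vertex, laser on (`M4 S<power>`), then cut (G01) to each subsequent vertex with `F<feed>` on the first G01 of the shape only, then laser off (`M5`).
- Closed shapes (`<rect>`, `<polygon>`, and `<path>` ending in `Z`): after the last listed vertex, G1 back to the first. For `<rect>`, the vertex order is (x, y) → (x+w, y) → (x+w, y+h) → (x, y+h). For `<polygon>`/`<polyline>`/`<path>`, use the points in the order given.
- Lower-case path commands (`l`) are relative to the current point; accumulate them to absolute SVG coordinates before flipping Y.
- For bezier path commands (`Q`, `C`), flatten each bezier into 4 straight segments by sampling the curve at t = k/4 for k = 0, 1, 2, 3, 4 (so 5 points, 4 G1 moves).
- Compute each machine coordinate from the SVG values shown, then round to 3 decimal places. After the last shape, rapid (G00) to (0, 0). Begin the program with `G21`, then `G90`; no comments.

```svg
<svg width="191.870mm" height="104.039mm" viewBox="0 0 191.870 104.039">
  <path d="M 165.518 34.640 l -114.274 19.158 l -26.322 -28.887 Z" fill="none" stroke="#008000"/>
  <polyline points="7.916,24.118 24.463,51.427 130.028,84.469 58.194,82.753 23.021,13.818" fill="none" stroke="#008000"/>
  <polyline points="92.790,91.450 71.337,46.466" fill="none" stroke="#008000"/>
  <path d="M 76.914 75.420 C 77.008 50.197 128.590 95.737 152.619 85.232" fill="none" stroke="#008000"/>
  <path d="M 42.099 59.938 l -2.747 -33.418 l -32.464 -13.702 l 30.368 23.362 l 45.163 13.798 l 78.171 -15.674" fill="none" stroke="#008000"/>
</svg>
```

viewBox `0 0 191.870 104.039` with mm width/height → 1 unit = 1 mm. Flip: y_m = 104.039 − y_svg.

**Shape 1** — `<path>` closed polygon, stroke `#008000` → score (S500, F1990). Machine vertices: (165.518,69.399) → (51.244,50.241) → (24.922,79.128) → (165.518,69.399). Closed: final G1 returns to the first vertex.

**Shape 2** — `<polyline>` open polyline, stroke `#008000` → score (S500, F1990). Machine vertices: (7.916,79.921) → (24.463,52.612) → (130.028,19.570) → (58.194,21.286) → (23.021,90.221). Open path.

**Shape 3** — `<polyline>` line segment, stroke `#008000` → score (S500, F1990). Machine vertices: (92.790,12.589) → (71.337,57.573). Open path.

**Shape 4** — `<path>` cubic bezier, stroke `#008000` → score (S500, F1990). Control points (SVG): P0=(76.914,75.420), P1=(77.008,50.197), P2=(128.590,95.737), P3=(152.619,85.232); sampled at t=k/4. Machine vertices: (76.914,28.619) → (85.403,36.250) → (105.791,29.232) → (130.666,19.455) → (152.619,18.807). Open path.

**Shape 5** — `<path>` open polyline, stroke `#008000` → score (S500, F1990). Machine vertices: (42.099,44.101) → (39.352,77.519) → (6.888,91.221) → (37.256,67.859) → (82.419,54.061) → (160.590,69.735). Open path.

G21
G90
G00 X165.518 Y69.399
M4 S500
G01 X51.244 Y50.241 F1990
G01 X24.922 Y79.128
G01 X165.518 Y69.399
M5
G00 X7.916 Y79.921
M4 S500
G01 X24.463 Y52.612 F1990
G01 X130.028 Y19.570
G01 X58.194 Y21.286
G01 X23.021 Y90.221
M5
G00 X92.790 Y12.589
M4 S500
G01 X71.337 Y57.573 F1990
M5
G00 X76.914 Y28.619
M4 S500
G01 X85.403 Y36.250 F1990
G01 X105.791 Y29.232
G01 X130.666 Y19.455
G01 X152.619 Y18.807
M5
G00 X42.099 Y44.101
M4 S500
G01 X39.352 Y77.519 F1990
G01 X6.888 Y91.221
G01 X37.256 Y67.859
G01 X82.419 Y54.061
G01 X160.590 Y69.735
M5
G00 X0.000 Y0.000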